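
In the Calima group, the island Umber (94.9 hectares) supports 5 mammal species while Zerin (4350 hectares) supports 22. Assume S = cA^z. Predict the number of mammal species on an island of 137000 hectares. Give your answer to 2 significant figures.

84

z = ln(22/5) / ln(4350/94.9) = 1.4816 / 3.8251 = 0.3873
c = 5 / 94.9^0.3873 = 5 / 5.833 = 0.8572
S₃ = 0.8572 × 137000^0.3873 = 0.8572 × 97.64 ≈ 83.7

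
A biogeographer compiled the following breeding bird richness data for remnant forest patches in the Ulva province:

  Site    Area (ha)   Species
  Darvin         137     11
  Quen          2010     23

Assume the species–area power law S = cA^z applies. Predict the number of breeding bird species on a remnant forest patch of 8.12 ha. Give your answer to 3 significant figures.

z = ln(23/11) / ln(2010/137) = 0.7376 / 2.6859 = 0.2746
c = 11 / 137^0.2746 = 11 / 3.862 = 2.848
S₃ = 2.848 × 8.12^0.2746 = 2.848 × 1.777 ≈ 5.063

5.06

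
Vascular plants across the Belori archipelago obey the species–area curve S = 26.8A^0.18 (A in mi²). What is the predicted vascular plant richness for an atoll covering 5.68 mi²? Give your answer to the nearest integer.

S = 26.8 × 5.68^0.18 = 26.8 × 1.367 ≈ 36.64

37 species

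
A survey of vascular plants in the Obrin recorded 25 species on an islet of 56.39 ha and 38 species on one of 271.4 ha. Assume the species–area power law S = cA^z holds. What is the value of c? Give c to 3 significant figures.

8.54

z = ln(S₂/S₁) / ln(A₂/A₁) = ln(38/25) / ln(271.4/56.39) = 0.4187 / 1.5713 = 0.2665
c = S₁ / A₁^z = 25 / 56.39^0.2665 = 25 / 2.929 = 8.537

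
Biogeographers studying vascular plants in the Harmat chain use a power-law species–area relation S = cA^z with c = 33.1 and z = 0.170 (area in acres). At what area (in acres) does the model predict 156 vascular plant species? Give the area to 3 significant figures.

9130 acres

156 = 33.1 × A^0.17  ⇒  A^0.17 = 156/33.1 = 4.713
ln A = ln(4.713) / 0.17 = 1.5503 / 0.17 = 9.1195
A = e^9.1195 ≈ 9132 acres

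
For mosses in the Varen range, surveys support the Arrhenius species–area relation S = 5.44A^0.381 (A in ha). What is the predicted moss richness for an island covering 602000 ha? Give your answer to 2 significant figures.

S = 5.44 × 602000^0.381
ln S = ln 5.44 + 0.381 × ln 602000 = 1.6938 + 0.381 × 13.3080 = 6.7641
S = e^6.7641 ≈ 866.2

870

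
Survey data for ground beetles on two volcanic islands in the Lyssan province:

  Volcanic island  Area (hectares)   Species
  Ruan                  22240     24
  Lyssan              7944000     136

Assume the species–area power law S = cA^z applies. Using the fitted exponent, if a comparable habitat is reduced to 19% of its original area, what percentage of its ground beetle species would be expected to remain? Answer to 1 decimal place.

z = ln(136/24) / ln(7944000/22240) = 1.7346 / 5.8783 = 0.2951
S_new/S_old = (A_new/A_old)^z = 0.19^0.2951 = exp(0.2951 × -1.6607) = 0.6126

61.3%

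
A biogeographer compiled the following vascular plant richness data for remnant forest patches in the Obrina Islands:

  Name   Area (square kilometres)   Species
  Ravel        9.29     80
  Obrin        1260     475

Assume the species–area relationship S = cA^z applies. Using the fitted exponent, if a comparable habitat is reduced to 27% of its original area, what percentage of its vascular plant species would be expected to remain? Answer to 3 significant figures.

62.2%

z = ln(475/80) / ln(1260/9.29) = 1.7813 / 4.9099 = 0.3628
S_new/S_old = (A_new/A_old)^z = 0.27^0.3628 = exp(0.3628 × -1.3093) = 0.6219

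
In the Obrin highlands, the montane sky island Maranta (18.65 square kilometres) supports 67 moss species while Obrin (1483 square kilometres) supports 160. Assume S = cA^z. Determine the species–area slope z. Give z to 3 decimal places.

0.199

Taking logs: ln S = ln c + z ln A, so z = (ln S₂ − ln S₁)/(ln A₂ − ln A₁).
z = ln(160/67) / ln(1483/18.65) = ln(2.388) / ln(79.52) = 0.8705 / 4.3760 = 0.1989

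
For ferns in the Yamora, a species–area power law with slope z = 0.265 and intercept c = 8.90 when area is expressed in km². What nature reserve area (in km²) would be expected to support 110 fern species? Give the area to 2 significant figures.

13000 km²

110 = 8.9 × A^0.265  ⇒  A^0.265 = 110/8.9 = 12.36
ln A = ln(12.36) / 0.265 = 2.5144 / 0.265 = 9.4884
A = e^9.4884 ≈ 13206 km²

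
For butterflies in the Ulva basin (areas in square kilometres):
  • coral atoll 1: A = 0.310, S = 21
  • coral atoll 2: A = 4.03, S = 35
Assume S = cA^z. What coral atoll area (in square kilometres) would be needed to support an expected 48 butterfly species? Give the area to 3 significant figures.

z = ln(35/21) / ln(4.03/0.31) = 0.5108 / 2.5649 = 0.1992
c = 21 / 0.31^0.1992 = 21 / 0.792 = 26.52
A = (48/26.52)^(1/0.1992) ⇒ ln A = ln(1.81)/0.1992 = 2.9797
A = e^2.9797 ≈ 19.68 square kilometres

19.7 square kilometres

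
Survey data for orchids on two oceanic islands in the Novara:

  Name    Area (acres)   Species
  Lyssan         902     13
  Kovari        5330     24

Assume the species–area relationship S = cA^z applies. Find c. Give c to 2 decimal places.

1.24

z = ln(S₂/S₁) / ln(A₂/A₁) = ln(24/13) / ln(5330/902) = 0.6131 / 1.7765 = 0.3451
c = S₁ / A₁^z = 13 / 902^0.3451 = 13 / 10.47 = 1.242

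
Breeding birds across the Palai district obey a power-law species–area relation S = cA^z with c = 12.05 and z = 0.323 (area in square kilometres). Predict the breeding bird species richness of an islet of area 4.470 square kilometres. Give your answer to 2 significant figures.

20

S = 12.05 × 4.47^0.323 = 12.05 × 1.622 ≈ 19.55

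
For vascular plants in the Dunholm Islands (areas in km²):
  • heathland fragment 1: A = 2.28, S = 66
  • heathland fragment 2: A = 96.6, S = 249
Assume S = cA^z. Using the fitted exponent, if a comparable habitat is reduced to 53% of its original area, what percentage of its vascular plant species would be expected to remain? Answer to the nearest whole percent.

z = ln(249/66) / ln(96.6/2.28) = 1.3278 / 3.7464 = 0.3544
S_new/S_old = (A_new/A_old)^z = 0.53^0.3544 = exp(0.3544 × -0.6349) = 0.7985

80%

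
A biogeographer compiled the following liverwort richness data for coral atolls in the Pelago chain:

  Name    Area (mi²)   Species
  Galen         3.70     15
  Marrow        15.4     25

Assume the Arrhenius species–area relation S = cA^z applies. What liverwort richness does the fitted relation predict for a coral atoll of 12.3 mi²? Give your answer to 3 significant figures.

z = ln(25/15) / ln(15.4/3.7) = 0.5108 / 1.4260 = 0.3582
c = 15 / 3.7^0.3582 = 15 / 1.598 = 9.388
S₃ = 9.388 × 12.3^0.3582 = 9.388 × 2.457 ≈ 23.07

23.1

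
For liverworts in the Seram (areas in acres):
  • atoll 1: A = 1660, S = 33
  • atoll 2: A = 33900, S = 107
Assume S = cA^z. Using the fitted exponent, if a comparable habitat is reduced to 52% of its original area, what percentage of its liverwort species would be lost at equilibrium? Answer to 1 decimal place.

z = ln(107/33) / ln(33900/1660) = 1.1763 / 3.0166 = 0.3899
S_new/S_old = (A_new/A_old)^z = 0.52^0.3899 = exp(0.3899 × -0.6539) = 0.7749
Fraction lost = 1 − 0.7749 = 0.2251

22.5%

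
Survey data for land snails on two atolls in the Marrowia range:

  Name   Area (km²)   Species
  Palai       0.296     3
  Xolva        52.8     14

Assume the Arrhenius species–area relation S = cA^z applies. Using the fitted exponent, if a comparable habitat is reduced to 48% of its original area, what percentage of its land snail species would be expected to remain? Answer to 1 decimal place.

80.4%

z = ln(14/3) / ln(52.8/0.296) = 1.5404 / 5.1839 = 0.2972
S_new/S_old = (A_new/A_old)^z = 0.48^0.2972 = exp(0.2972 × -0.7340) = 0.804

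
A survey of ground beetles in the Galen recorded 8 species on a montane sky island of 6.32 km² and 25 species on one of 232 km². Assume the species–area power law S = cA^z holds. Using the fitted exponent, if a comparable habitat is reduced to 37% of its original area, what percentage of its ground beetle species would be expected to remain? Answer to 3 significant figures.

z = ln(25/8) / ln(232/6.32) = 1.1394 / 3.6030 = 0.3162
S_new/S_old = (A_new/A_old)^z = 0.37^0.3162 = exp(0.3162 × -0.9943) = 0.7302

73.0%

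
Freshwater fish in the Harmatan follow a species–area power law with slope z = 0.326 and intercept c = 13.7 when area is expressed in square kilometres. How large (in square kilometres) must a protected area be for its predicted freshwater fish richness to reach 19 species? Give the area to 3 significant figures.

19 = 13.7 × A^0.326  ⇒  A^0.326 = 19/13.7 = 1.387
ln A = ln(1.387) / 0.326 = 0.3270 / 0.326 = 1.0032
A = e^1.0032 ≈ 2.727 square kilometres

2.73 square kilometres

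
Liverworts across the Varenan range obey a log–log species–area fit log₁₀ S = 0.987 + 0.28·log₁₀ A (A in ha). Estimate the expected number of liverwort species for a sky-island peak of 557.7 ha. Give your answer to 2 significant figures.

S = 9.705 × 557.7^0.28 = 9.705 × 5.875 ≈ 57.02

57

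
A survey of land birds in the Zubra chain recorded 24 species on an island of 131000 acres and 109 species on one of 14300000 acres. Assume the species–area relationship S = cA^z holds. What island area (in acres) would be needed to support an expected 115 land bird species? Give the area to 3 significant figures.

z = ln(109/24) / ln(14300000/131000) = 1.5133 / 4.6928 = 0.3225
c = 24 / 131000^0.3225 = 24 / 44.69 = 0.5371
A = (115/0.5371)^(1/0.3225) ⇒ ln A = ln(214.1)/0.3225 = 16.6419
A = e^16.6419 ≈ 16885032 acres

16900000 acres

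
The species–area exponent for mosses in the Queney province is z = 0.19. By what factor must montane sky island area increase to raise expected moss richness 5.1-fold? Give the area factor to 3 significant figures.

(A₂/A₁)^0.19 = 5.1, so A₂/A₁ = 5.1^(1/0.19) = 5.1^5.263
ln(A₂/A₁) = ln 5.1 / 0.19 = 1.6292 / 0.19 = 8.5750
A₂/A₁ = e^8.5750 ≈ 5297

5300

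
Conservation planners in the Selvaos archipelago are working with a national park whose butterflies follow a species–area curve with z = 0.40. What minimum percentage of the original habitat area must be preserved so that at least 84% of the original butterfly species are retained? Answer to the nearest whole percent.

Need (A_new/A_old)^0.4 = 0.84, so A_new/A_old = 0.84^(1/0.4) = 0.84^2.5
ln(A_new/A_old) = ln 0.84 / 0.4 = -0.1744 / 0.4 = -0.4359
A_new/A_old = e^-0.4359 ≈ 0.6467

65%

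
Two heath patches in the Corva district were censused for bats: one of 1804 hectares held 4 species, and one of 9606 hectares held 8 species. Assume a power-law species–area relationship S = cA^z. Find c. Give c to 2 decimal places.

0.18

z = ln(S₂/S₁) / ln(A₂/A₁) = ln(8/4) / ln(9606/1804) = 0.6931 / 1.6724 = 0.4145
c = S₁ / A₁^z = 4 / 1804^0.4145 = 4 / 22.37 = 0.1788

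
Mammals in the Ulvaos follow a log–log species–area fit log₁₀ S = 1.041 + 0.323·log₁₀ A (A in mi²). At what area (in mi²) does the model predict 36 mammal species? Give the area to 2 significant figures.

39 mi²

36 = 10.99 × A^0.323  ⇒  A^0.323 = 36/10.99 = 3.276
ln A = ln(3.276) / 0.323 = 1.1865 / 0.323 = 3.6735
A = e^3.6735 ≈ 39.39 mi²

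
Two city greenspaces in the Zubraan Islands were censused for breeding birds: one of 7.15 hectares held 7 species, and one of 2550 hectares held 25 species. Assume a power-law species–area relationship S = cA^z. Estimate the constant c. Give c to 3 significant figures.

4.57

z = ln(S₂/S₁) / ln(A₂/A₁) = ln(25/7) / ln(2550/7.15) = 1.2730 / 5.8767 = 0.2166
c = S₁ / A₁^z = 7 / 7.15^0.2166 = 7 / 1.531 = 4.571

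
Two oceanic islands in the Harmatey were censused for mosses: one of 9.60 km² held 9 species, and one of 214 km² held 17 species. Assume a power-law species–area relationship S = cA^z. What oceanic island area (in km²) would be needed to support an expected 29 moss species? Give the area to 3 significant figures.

2900 km²

z = ln(17/9) / ln(214/9.6) = 0.6360 / 3.1042 = 0.2049
c = 9 / 9.6^0.2049 = 9 / 1.589 = 5.662
A = (29/5.662)^(1/0.2049) ⇒ ln A = ln(5.122)/0.2049 = 7.9728
A = e^7.9728 ≈ 2901 km²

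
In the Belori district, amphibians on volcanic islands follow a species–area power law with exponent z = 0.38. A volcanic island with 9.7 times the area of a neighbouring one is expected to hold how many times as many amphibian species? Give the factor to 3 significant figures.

S₂/S₁ = (A₂/A₁)^z = 9.7^0.38
ln(S₂/S₁) = 0.38 × ln 9.7 = 0.38 × 2.2721 = 0.8634
S₂/S₁ = e^0.8634 ≈ 2.371

2.37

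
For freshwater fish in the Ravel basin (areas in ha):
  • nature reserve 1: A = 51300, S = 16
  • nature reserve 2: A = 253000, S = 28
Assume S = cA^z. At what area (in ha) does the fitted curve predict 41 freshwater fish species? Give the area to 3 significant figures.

z = ln(28/16) / ln(253000/51300) = 0.5596 / 1.5957 = 0.3507
c = 16 / 51300^0.3507 = 16 / 44.86 = 0.3567
A = (41/0.3567)^(1/0.3507) ⇒ ln A = ln(115)/0.3507 = 13.5286
A = e^13.5286 ≈ 750566 ha

751000 ha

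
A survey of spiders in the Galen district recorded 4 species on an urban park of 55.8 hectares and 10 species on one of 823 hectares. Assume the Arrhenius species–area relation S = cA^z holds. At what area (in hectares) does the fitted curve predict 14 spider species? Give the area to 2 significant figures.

2200 hectares

z = ln(10/4) / ln(823/55.8) = 0.9163 / 2.6912 = 0.3405
c = 4 / 55.8^0.3405 = 4 / 3.933 = 1.017
A = (14/1.017)^(1/0.3405) ⇒ ln A = ln(13.76)/0.3405 = 7.7012
A = e^7.7012 ≈ 2211 hectares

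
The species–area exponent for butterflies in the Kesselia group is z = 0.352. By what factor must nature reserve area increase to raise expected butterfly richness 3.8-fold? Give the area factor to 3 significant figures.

44.4

(A₂/A₁)^0.352 = 3.8, so A₂/A₁ = 3.8^(1/0.352) = 3.8^2.841
ln(A₂/A₁) = ln 3.8 / 0.352 = 1.3350 / 0.352 = 3.7926
A₂/A₁ = e^3.7926 ≈ 44.37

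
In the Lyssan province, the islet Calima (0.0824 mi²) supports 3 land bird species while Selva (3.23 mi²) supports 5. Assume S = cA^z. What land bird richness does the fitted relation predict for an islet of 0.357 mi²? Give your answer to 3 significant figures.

z = ln(5/3) / ln(3.23/0.0824) = 0.5108 / 3.6687 = 0.1392
c = 3 / 0.0824^0.1392 = 3 / 0.7064 = 4.247
S₃ = 4.247 × 0.357^0.1392 = 4.247 × 0.8664 ≈ 3.679

3.68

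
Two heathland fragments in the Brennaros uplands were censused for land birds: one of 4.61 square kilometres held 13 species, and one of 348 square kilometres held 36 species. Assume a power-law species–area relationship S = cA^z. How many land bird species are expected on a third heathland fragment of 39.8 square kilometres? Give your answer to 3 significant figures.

z = ln(36/13) / ln(348/4.61) = 1.0186 / 4.3240 = 0.2356
c = 13 / 4.61^0.2356 = 13 / 1.433 = 9.07
S₃ = 9.07 × 39.8^0.2356 = 9.07 × 2.382 ≈ 21.6

21.6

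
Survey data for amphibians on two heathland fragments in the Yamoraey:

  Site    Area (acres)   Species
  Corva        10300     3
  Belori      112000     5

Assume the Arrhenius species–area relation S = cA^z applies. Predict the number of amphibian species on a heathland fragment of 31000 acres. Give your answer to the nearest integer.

4

z = ln(5/3) / ln(112000/10300) = 0.5108 / 2.3864 = 0.2141
c = 3 / 10300^0.2141 = 3 / 7.228 = 0.4151
S₃ = 0.4151 × 31000^0.2141 = 0.4151 × 9.15 ≈ 3.798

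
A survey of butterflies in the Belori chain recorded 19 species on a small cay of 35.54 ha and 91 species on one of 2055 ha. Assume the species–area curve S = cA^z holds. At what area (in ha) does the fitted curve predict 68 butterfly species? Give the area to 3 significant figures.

z = ln(91/19) / ln(2055/35.54) = 1.5664 / 4.0574 = 0.3861
c = 19 / 35.54^0.3861 = 19 / 3.969 = 4.787
A = (68/4.787)^(1/0.3861) ⇒ ln A = ln(14.2)/0.3861 = 6.8734
A = e^6.8734 ≈ 966.2 ha

966 ha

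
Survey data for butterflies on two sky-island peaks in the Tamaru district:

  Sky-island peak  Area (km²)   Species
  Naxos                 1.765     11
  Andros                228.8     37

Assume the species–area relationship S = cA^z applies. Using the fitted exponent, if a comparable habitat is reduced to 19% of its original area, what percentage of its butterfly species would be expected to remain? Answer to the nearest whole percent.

z = ln(37/11) / ln(228.8/1.765) = 1.2130 / 4.8647 = 0.2494
S_new/S_old = (A_new/A_old)^z = 0.19^0.2494 = exp(0.2494 × -1.6607) = 0.6609

66%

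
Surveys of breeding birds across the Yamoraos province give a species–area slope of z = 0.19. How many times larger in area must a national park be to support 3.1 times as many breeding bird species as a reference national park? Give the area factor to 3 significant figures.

386

(A₂/A₁)^0.19 = 3.1, so A₂/A₁ = 3.1^(1/0.19) = 3.1^5.263
ln(A₂/A₁) = ln 3.1 / 0.19 = 1.1314 / 0.19 = 5.9547
A₂/A₁ = e^5.9547 ≈ 385.6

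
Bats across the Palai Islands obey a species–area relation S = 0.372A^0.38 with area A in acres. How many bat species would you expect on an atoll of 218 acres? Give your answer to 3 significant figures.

2.88

S = 0.372 × 218^0.38 = 0.372 × 7.738 ≈ 2.878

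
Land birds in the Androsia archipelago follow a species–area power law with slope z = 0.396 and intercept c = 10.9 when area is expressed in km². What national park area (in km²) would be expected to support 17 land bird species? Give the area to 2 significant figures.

3.1 km²

17 = 10.9 × A^0.396  ⇒  A^0.396 = 17/10.9 = 1.56
ln A = ln(1.56) / 0.396 = 0.4445 / 0.396 = 1.1223
A = e^1.1223 ≈ 3.072 km²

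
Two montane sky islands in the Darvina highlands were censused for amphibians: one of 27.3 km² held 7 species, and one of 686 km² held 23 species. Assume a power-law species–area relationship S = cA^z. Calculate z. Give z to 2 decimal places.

Taking logs: ln S = ln c + z ln A, so z = (ln S₂ − ln S₁)/(ln A₂ − ln A₁).
z = ln(23/7) / ln(686/27.3) = ln(3.286) / ln(25.13) = 1.1896 / 3.2240 = 0.3690

0.37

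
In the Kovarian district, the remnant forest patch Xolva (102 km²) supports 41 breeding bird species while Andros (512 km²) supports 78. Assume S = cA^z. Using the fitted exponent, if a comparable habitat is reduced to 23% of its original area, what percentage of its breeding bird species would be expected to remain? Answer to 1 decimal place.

55.7%

z = ln(78/41) / ln(512/102) = 0.6431 / 1.6134 = 0.3986
S_new/S_old = (A_new/A_old)^z = 0.23^0.3986 = exp(0.3986 × -1.4697) = 0.5566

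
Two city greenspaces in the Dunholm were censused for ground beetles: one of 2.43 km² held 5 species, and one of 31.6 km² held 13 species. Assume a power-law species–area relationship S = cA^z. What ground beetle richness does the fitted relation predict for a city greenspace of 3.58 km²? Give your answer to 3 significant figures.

5.78

z = ln(13/5) / ln(31.6/2.43) = 0.9555 / 2.5653 = 0.3725
c = 5 / 2.43^0.3725 = 5 / 1.392 = 3.592
S₃ = 3.592 × 3.58^0.3725 = 3.592 × 1.608 ≈ 5.776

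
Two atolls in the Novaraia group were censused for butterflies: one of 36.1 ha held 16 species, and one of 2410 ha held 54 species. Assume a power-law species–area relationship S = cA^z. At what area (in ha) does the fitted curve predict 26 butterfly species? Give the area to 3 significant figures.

z = ln(54/16) / ln(2410/36.1) = 1.2164 / 4.2011 = 0.2895
c = 16 / 36.1^0.2895 = 16 / 2.825 = 5.664
A = (26/5.664)^(1/0.2895) ⇒ ln A = ln(4.59)/0.2895 = 5.2631
A = e^5.2631 ≈ 193.1 ha

193 ha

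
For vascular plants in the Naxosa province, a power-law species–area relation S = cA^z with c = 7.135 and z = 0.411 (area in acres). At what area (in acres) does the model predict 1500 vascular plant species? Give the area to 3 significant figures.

1500 = 7.135 × A^0.411  ⇒  A^0.411 = 1500/7.135 = 210.2
ln A = ln(210.2) / 0.411 = 5.3482 / 0.411 = 13.0127
A = e^13.0127 ≈ 448055 acres

448000 acres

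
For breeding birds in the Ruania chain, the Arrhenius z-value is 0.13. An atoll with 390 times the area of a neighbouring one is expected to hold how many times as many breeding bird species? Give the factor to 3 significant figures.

S₂/S₁ = (A₂/A₁)^z = 390^0.13
ln(S₂/S₁) = 0.13 × ln 390 = 0.13 × 5.9661 = 0.7756
S₂/S₁ = e^0.7756 ≈ 2.172

2.17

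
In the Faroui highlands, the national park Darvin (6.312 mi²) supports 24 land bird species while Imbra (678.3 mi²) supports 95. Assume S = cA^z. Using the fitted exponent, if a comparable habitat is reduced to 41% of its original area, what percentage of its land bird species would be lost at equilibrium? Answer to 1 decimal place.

z = ln(95/24) / ln(678.3/6.312) = 1.3758 / 4.6771 = 0.2942
S_new/S_old = (A_new/A_old)^z = 0.41^0.2942 = exp(0.2942 × -0.8916) = 0.7693
Fraction lost = 1 − 0.7693 = 0.2307

23.1%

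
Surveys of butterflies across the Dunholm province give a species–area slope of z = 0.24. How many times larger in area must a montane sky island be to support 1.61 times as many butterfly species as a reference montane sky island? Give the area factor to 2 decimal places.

(A₂/A₁)^0.24 = 1.61, so A₂/A₁ = 1.61^(1/0.24) = 1.61^4.167
ln(A₂/A₁) = ln 1.61 / 0.24 = 0.4762 / 0.24 = 1.9843
A₂/A₁ = e^1.9843 ≈ 7.274

7.27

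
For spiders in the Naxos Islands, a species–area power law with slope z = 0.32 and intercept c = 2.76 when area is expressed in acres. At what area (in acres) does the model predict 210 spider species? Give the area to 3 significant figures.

210 = 2.76 × A^0.32  ⇒  A^0.32 = 210/2.76 = 76.09
ln A = ln(76.09) / 0.32 = 4.3319 / 0.32 = 13.5371
A = e^13.5371 ≈ 756997 acres

757000 acres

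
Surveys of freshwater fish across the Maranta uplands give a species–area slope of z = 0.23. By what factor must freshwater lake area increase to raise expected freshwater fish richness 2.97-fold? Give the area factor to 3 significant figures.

(A₂/A₁)^0.23 = 2.97, so A₂/A₁ = 2.97^(1/0.23) = 2.97^4.348
ln(A₂/A₁) = ln 2.97 / 0.23 = 1.0886 / 0.23 = 4.7329
A₂/A₁ = e^4.7329 ≈ 113.6

114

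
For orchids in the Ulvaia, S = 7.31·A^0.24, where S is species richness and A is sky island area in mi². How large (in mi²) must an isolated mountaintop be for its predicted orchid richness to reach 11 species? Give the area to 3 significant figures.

5.49 mi²

11 = 7.31 × A^0.24  ⇒  A^0.24 = 11/7.31 = 1.505
ln A = ln(1.505) / 0.24 = 0.4087 / 0.24 = 1.7027
A = e^1.7027 ≈ 5.489 mi²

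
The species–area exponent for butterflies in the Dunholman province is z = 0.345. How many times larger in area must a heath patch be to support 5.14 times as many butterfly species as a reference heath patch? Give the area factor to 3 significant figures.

115

(A₂/A₁)^0.345 = 5.14, so A₂/A₁ = 5.14^(1/0.345) = 5.14^2.899
ln(A₂/A₁) = ln 5.14 / 0.345 = 1.6371 / 0.345 = 4.7451
A₂/A₁ = e^4.7451 ≈ 115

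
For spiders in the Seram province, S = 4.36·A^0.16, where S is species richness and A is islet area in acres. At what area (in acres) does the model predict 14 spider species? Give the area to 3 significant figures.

14 = 4.36 × A^0.16  ⇒  A^0.16 = 14/4.36 = 3.211
ln A = ln(3.211) / 0.16 = 1.1666 / 0.16 = 7.2912
A = e^7.2912 ≈ 1467 acres

1470 acres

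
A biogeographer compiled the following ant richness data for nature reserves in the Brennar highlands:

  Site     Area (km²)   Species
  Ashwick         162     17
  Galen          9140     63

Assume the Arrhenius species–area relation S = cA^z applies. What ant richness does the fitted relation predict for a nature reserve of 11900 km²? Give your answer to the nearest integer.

z = ln(63/17) / ln(9140/162) = 1.3099 / 4.0328 = 0.3248
c = 17 / 162^0.3248 = 17 / 5.22 = 3.257
S₃ = 3.257 × 11900^0.3248 = 3.257 × 21.08 ≈ 68.64

69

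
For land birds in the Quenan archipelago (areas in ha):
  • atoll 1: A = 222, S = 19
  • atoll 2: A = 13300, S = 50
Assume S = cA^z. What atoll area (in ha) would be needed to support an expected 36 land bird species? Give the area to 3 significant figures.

z = ln(50/19) / ln(13300/222) = 0.9676 / 4.0928 = 0.2364
c = 19 / 222^0.2364 = 19 / 3.587 = 5.297
A = (36/5.297)^(1/0.2364) ⇒ ln A = ln(6.796)/0.2364 = 8.1060
A = e^8.1060 ≈ 3314 ha

3310 ha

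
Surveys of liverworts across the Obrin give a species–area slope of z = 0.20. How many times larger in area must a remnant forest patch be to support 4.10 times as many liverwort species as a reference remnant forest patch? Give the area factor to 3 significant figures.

(A₂/A₁)^0.2 = 4.1, so A₂/A₁ = 4.1^(1/0.2) = 4.1^5
ln(A₂/A₁) = ln 4.1 / 0.2 = 1.4110 / 0.2 = 7.0549
A₂/A₁ = e^7.0549 ≈ 1159

1160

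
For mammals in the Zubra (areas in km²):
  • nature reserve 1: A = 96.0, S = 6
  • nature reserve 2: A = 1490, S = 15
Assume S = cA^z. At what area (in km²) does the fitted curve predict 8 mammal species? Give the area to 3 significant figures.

227 km²

z = ln(15/6) / ln(1490/96) = 0.9163 / 2.7422 = 0.3341
c = 6 / 96^0.3341 = 6 / 4.596 = 1.306
A = (8/1.306)^(1/0.3341) ⇒ ln A = ln(6.128)/0.3341 = 5.4253
A = e^5.4253 ≈ 227.1 km²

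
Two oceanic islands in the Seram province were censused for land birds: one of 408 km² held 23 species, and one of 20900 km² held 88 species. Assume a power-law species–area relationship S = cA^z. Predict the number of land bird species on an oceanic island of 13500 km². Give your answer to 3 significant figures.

75.8

z = ln(88/23) / ln(20900/408) = 1.3418 / 3.9362 = 0.3409
c = 23 / 408^0.3409 = 23 / 7.762 = 2.963
S₃ = 2.963 × 13500^0.3409 = 2.963 × 25.59 ≈ 75.82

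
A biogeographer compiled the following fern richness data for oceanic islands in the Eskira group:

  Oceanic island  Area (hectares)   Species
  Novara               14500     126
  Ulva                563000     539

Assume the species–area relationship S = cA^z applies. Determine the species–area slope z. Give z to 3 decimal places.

0.397

Taking logs: ln S = ln c + z ln A, so z = (ln S₂ − ln S₁)/(ln A₂ − ln A₁).
z = ln(539/126) / ln(563000/14500) = ln(4.278) / ln(38.83) = 1.4534 / 3.6591 = 0.3972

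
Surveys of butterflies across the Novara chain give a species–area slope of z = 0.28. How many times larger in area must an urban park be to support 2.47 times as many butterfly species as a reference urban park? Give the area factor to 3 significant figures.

25.3

(A₂/A₁)^0.28 = 2.47, so A₂/A₁ = 2.47^(1/0.28) = 2.47^3.571
ln(A₂/A₁) = ln 2.47 / 0.28 = 0.9042 / 0.28 = 3.2294
A₂/A₁ = e^3.2294 ≈ 25.26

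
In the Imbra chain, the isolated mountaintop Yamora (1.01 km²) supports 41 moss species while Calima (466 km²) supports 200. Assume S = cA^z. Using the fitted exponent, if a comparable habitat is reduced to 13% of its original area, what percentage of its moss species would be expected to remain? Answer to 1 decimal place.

59.0%

z = ln(200/41) / ln(466/1.01) = 1.5847 / 6.1342 = 0.2583
S_new/S_old = (A_new/A_old)^z = 0.13^0.2583 = exp(0.2583 × -2.0402) = 0.5903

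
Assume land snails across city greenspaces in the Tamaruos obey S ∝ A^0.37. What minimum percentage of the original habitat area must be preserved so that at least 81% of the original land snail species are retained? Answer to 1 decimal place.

Need (A_new/A_old)^0.37 = 0.81, so A_new/A_old = 0.81^(1/0.37) = 0.81^2.703
ln(A_new/A_old) = ln 0.81 / 0.37 = -0.2107 / 0.37 = -0.5695
A_new/A_old = e^-0.5695 ≈ 0.5658

56.6%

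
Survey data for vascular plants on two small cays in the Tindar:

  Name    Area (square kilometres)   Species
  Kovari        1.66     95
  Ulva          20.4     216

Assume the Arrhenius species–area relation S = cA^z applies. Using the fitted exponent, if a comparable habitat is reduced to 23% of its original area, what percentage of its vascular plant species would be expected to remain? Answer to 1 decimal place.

z = ln(216/95) / ln(20.4/1.66) = 0.8214 / 2.5087 = 0.3274
S_new/S_old = (A_new/A_old)^z = 0.23^0.3274 = exp(0.3274 × -1.4697) = 0.618

61.8%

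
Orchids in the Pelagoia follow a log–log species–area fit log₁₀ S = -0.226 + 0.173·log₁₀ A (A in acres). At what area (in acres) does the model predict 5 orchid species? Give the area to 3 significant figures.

5 = 0.5943 × A^0.173  ⇒  A^0.173 = 5/0.5943 = 8.413
ln A = ln(8.413) / 0.173 = 2.1298 / 0.173 = 12.3111
A = e^12.3111 ≈ 222151 acres

222000 acres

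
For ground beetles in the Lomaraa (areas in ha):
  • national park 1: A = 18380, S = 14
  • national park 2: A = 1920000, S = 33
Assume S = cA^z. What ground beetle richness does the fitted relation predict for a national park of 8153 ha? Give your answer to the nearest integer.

z = ln(33/14) / ln(1920000/18380) = 0.8575 / 4.6488 = 0.1844
c = 14 / 18380^0.1844 = 14 / 6.117 = 2.289
S₃ = 2.289 × 8153^0.1844 = 2.289 × 5.265 ≈ 12.05

12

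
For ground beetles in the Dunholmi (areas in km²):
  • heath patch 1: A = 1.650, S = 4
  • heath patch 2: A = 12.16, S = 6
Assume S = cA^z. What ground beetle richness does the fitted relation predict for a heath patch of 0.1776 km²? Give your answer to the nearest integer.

z = ln(6/4) / ln(12.16/1.65) = 0.4055 / 1.9974 = 0.2030
c = 4 / 1.65^0.2030 = 4 / 1.107 = 3.613
S₃ = 3.613 × 0.1776^0.2030 = 3.613 × 0.7041 ≈ 2.544

3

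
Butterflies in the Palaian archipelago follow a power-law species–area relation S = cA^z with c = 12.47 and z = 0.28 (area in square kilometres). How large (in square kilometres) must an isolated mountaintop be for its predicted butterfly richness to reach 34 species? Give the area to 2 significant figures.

34 = 12.47 × A^0.28  ⇒  A^0.28 = 34/12.47 = 2.727
ln A = ln(2.727) / 0.28 = 1.0030 / 0.28 = 3.5823
A = e^3.5823 ≈ 35.95 square kilometres

36 square kilometres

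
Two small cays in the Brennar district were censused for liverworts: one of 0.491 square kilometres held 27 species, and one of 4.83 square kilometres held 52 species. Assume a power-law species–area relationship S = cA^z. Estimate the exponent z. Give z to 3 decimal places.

0.287

Taking logs: ln S = ln c + z ln A, so z = (ln S₂ − ln S₁)/(ln A₂ − ln A₁).
z = ln(52/27) / ln(4.83/0.491) = ln(1.926) / ln(9.837) = 0.6554 / 2.2862 = 0.2867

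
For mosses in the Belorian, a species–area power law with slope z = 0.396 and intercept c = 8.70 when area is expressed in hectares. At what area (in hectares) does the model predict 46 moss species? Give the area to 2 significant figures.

46 = 8.7 × A^0.396  ⇒  A^0.396 = 46/8.7 = 5.287
ln A = ln(5.287) / 0.396 = 1.6653 / 0.396 = 4.2053
A = e^4.2053 ≈ 67.04 hectares

67 hectares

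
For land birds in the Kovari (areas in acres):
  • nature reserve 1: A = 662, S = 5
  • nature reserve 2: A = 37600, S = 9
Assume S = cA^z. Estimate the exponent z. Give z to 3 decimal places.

0.146

Taking logs: ln S = ln c + z ln A, so z = (ln S₂ − ln S₁)/(ln A₂ − ln A₁).
z = ln(9/5) / ln(37600/662) = ln(1.8) / ln(56.8) = 0.5878 / 4.0395 = 0.1455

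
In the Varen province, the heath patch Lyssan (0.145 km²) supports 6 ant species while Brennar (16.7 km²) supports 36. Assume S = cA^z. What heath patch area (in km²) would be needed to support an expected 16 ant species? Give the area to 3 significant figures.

1.95 km²

z = ln(36/6) / ln(16.7/0.145) = 1.7918 / 4.7464 = 0.3775
c = 6 / 0.145^0.3775 = 6 / 0.4824 = 12.44
A = (16/12.44)^(1/0.3775) ⇒ ln A = ln(1.286)/0.3775 = 0.6672
A = e^0.6672 ≈ 1.949 km²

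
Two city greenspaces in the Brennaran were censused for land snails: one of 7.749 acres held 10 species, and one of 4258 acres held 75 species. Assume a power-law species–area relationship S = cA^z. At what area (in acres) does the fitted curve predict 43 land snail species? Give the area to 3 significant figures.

z = ln(75/10) / ln(4258/7.749) = 2.0149 / 6.3090 = 0.3194
c = 10 / 7.749^0.3194 = 10 / 1.923 = 5.2
A = (43/5.2)^(1/0.3194) ⇒ ln A = ln(8.269)/0.3194 = 6.6147
A = e^6.6147 ≈ 746 acres

746 acres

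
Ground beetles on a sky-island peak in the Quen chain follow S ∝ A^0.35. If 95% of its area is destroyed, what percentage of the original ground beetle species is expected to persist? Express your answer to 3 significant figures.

S_new/S_old = (A_new/A_old)^z = 0.05^0.35
= exp(0.35 × ln 0.05) = exp(0.35 × -2.9957) = exp(-1.0485) ≈ 0.3505

35.0%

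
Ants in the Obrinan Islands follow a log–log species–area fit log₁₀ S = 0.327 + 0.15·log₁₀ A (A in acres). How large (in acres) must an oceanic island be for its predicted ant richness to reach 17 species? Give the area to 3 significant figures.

1050000 acres

17 = 2.123 × A^0.15  ⇒  A^0.15 = 17/2.123 = 8.007
ln A = ln(8.007) / 0.15 = 2.0803 / 0.15 = 13.8685
A = e^13.8685 ≈ 1054369 acres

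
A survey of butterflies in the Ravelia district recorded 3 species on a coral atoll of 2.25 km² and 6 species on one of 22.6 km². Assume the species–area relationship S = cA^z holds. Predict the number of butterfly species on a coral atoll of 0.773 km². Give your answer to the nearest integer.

z = ln(6/3) / ln(22.6/2.25) = 0.6931 / 2.3070 = 0.3005
c = 3 / 2.25^0.3005 = 3 / 1.276 = 2.351
S₃ = 2.351 × 0.773^0.3005 = 2.351 × 0.9256 ≈ 2.176

2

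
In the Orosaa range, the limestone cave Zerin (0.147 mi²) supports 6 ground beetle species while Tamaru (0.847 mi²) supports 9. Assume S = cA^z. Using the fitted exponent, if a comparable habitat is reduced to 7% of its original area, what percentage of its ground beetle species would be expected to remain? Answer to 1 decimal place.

54.0%

z = ln(9/6) / ln(0.847/0.147) = 0.4055 / 1.7513 = 0.2315
S_new/S_old = (A_new/A_old)^z = 0.07^0.2315 = exp(0.2315 × -2.6593) = 0.5403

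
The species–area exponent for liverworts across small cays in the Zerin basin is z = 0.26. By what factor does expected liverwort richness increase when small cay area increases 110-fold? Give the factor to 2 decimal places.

S₂/S₁ = (A₂/A₁)^z = 110^0.26
ln(S₂/S₁) = 0.26 × ln 110 = 0.26 × 4.7005 = 1.2221
S₂/S₁ = e^1.2221 ≈ 3.394

3.39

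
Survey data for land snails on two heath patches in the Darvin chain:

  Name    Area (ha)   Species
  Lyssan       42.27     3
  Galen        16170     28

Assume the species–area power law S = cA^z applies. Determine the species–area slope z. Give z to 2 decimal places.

Taking logs: ln S = ln c + z ln A, so z = (ln S₂ − ln S₁)/(ln A₂ − ln A₁).
z = ln(28/3) / ln(16170/42.27) = ln(9.333) / ln(382.5) = 2.2336 / 5.9468 = 0.3756

0.38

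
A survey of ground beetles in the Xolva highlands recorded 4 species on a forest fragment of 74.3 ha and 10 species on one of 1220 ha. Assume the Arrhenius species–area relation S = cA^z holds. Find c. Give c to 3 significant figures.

z = ln(S₂/S₁) / ln(A₂/A₁) = ln(10/4) / ln(1220/74.3) = 0.9163 / 2.7985 = 0.3274
c = S₁ / A₁^z = 4 / 74.3^0.3274 = 4 / 4.098 = 0.976

0.976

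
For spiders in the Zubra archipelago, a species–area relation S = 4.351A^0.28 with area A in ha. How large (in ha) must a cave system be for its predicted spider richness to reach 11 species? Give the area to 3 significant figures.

27.5 ha

11 = 4.351 × A^0.28  ⇒  A^0.28 = 11/4.351 = 2.528
ln A = ln(2.528) / 0.28 = 0.9275 / 0.28 = 3.3125
A = e^3.3125 ≈ 27.45 ha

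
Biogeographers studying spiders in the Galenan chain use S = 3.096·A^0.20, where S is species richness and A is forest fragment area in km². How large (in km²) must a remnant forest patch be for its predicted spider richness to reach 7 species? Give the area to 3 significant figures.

59.1 km²

7 = 3.096 × A^0.2  ⇒  A^0.2 = 7/3.096 = 2.261
ln A = ln(2.261) / 0.2 = 0.8158 / 0.2 = 4.0790
A = e^4.0790 ≈ 59.09 km²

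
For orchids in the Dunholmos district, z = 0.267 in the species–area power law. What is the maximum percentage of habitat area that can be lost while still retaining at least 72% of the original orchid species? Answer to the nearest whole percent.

71%

Need (A_new/A_old)^0.267 = 0.72, so A_new/A_old = 0.72^(1/0.267) = 0.72^3.745
ln(A_new/A_old) = ln 0.72 / 0.267 = -0.3285 / 0.267 = -1.2304
A_new/A_old = e^-1.2304 ≈ 0.2922
Fraction that can be lost = 1 − 0.2922 = 0.7078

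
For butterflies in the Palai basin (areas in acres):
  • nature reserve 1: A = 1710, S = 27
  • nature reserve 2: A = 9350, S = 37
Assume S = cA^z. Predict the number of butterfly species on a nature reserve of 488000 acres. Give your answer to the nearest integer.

77

z = ln(37/27) / ln(9350/1710) = 0.3151 / 1.6989 = 0.1855
c = 27 / 1710^0.1855 = 27 / 3.977 = 6.788
S₃ = 6.788 × 488000^0.1855 = 6.788 × 11.35 ≈ 77.05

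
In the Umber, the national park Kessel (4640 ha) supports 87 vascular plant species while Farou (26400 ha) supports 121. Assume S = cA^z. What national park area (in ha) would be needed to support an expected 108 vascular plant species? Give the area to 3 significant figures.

14500 ha

z = ln(121/87) / ln(26400/4640) = 0.3299 / 1.7386 = 0.1897
c = 87 / 4640^0.1897 = 87 / 4.962 = 17.53
A = (108/17.53)^(1/0.1897) ⇒ ln A = ln(6.16)/0.1897 = 9.5821
A = e^9.5821 ≈ 14503 ha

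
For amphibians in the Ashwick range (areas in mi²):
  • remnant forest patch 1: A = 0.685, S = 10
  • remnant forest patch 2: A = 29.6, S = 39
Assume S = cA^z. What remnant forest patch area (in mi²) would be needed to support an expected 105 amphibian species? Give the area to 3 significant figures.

z = ln(39/10) / ln(29.6/0.685) = 1.3610 / 3.7661 = 0.3614
c = 10 / 0.685^0.3614 = 10 / 0.8722 = 11.47
A = (105/11.47)^(1/0.3614) ⇒ ln A = ln(9.158)/0.3614 = 6.1284
A = e^6.1284 ≈ 458.7 mi²

459 mi²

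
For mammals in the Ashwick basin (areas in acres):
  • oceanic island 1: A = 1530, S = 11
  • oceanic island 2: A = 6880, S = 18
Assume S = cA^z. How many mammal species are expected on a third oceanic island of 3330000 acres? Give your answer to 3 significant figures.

z = ln(18/11) / ln(6880/1530) = 0.4925 / 1.5034 = 0.3276
c = 11 / 1530^0.3276 = 11 / 11.05 = 0.9957
S₃ = 0.9957 × 3330000^0.3276 = 0.9957 × 137 ≈ 136.4

136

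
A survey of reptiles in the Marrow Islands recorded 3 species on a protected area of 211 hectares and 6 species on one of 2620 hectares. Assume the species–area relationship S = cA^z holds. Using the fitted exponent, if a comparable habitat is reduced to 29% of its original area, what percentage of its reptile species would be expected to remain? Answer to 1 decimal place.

71.1%

z = ln(6/3) / ln(2620/211) = 0.6931 / 2.5191 = 0.2752
S_new/S_old = (A_new/A_old)^z = 0.29^0.2752 = exp(0.2752 × -1.2379) = 0.7113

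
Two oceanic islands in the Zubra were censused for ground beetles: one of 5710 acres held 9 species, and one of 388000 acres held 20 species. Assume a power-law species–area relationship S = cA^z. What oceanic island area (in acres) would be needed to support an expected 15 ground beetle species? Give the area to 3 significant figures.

z = ln(20/9) / ln(388000/5710) = 0.7985 / 4.2188 = 0.1893
c = 9 / 5710^0.1893 = 9 / 5.141 = 1.751
A = (15/1.751)^(1/0.1893) ⇒ ln A = ln(8.568)/0.1893 = 11.3488
A = e^11.3488 ≈ 84867 acres

84900 acres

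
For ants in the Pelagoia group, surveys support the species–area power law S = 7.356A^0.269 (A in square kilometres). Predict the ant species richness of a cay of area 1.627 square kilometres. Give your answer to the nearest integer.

8

S = 7.356 × 1.627^0.269
ln S = ln 7.356 + 0.269 × ln 1.627 = 1.9955 + 0.269 × 0.4867 = 2.1264
S = e^2.1264 ≈ 8.385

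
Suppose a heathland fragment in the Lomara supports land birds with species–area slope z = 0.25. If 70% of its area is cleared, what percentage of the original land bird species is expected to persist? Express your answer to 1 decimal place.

S_new/S_old = (A_new/A_old)^z = 0.3^0.25
= exp(0.25 × ln 0.3) = exp(0.25 × -1.2040) = exp(-0.3010) ≈ 0.7401

74.0%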